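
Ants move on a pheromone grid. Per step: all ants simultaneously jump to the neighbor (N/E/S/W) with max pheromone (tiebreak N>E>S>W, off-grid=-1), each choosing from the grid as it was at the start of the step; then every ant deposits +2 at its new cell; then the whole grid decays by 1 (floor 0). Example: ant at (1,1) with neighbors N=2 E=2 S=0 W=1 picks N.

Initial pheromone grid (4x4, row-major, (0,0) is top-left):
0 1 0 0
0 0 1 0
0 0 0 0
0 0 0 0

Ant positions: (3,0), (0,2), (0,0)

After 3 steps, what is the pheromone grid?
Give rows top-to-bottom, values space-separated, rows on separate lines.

After step 1: ants at (2,0),(1,2),(0,1)
  0 2 0 0
  0 0 2 0
  1 0 0 0
  0 0 0 0
After step 2: ants at (1,0),(0,2),(0,2)
  0 1 3 0
  1 0 1 0
  0 0 0 0
  0 0 0 0
After step 3: ants at (0,0),(1,2),(1,2)
  1 0 2 0
  0 0 4 0
  0 0 0 0
  0 0 0 0

1 0 2 0
0 0 4 0
0 0 0 0
0 0 0 0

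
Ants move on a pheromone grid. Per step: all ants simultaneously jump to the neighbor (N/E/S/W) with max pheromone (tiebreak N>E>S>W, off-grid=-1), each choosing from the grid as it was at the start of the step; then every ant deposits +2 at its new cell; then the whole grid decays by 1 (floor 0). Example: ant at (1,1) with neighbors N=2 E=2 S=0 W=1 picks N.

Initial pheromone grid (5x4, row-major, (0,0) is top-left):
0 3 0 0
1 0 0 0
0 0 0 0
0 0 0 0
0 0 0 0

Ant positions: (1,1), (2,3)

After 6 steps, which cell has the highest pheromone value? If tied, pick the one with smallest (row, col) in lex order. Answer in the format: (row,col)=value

Step 1: ant0:(1,1)->N->(0,1) | ant1:(2,3)->N->(1,3)
  grid max=4 at (0,1)
Step 2: ant0:(0,1)->E->(0,2) | ant1:(1,3)->N->(0,3)
  grid max=3 at (0,1)
Step 3: ant0:(0,2)->W->(0,1) | ant1:(0,3)->W->(0,2)
  grid max=4 at (0,1)
Step 4: ant0:(0,1)->E->(0,2) | ant1:(0,2)->W->(0,1)
  grid max=5 at (0,1)
Step 5: ant0:(0,2)->W->(0,1) | ant1:(0,1)->E->(0,2)
  grid max=6 at (0,1)
Step 6: ant0:(0,1)->E->(0,2) | ant1:(0,2)->W->(0,1)
  grid max=7 at (0,1)
Final grid:
  0 7 5 0
  0 0 0 0
  0 0 0 0
  0 0 0 0
  0 0 0 0
Max pheromone 7 at (0,1)

Answer: (0,1)=7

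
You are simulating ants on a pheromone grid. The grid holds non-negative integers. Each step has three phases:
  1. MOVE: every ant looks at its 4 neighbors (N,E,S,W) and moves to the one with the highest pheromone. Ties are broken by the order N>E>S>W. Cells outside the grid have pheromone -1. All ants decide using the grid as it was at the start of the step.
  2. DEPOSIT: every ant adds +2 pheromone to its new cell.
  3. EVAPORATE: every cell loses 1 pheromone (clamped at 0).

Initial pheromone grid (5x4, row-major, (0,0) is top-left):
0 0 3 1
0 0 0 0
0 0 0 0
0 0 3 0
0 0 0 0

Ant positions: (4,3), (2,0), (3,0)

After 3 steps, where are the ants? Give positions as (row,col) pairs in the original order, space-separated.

Step 1: ant0:(4,3)->N->(3,3) | ant1:(2,0)->N->(1,0) | ant2:(3,0)->N->(2,0)
  grid max=2 at (0,2)
Step 2: ant0:(3,3)->W->(3,2) | ant1:(1,0)->S->(2,0) | ant2:(2,0)->N->(1,0)
  grid max=3 at (3,2)
Step 3: ant0:(3,2)->N->(2,2) | ant1:(2,0)->N->(1,0) | ant2:(1,0)->S->(2,0)
  grid max=3 at (1,0)

(2,2) (1,0) (2,0)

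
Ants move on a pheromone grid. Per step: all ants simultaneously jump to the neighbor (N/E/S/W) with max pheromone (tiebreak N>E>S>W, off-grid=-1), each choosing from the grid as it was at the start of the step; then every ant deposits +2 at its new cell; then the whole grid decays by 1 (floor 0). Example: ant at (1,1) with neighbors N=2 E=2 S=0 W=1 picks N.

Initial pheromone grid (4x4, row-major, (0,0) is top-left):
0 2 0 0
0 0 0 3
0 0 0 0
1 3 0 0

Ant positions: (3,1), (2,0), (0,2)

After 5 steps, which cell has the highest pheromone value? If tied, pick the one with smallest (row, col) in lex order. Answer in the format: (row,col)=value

Answer: (3,0)=8

Derivation:
Step 1: ant0:(3,1)->W->(3,0) | ant1:(2,0)->S->(3,0) | ant2:(0,2)->W->(0,1)
  grid max=4 at (3,0)
Step 2: ant0:(3,0)->E->(3,1) | ant1:(3,0)->E->(3,1) | ant2:(0,1)->E->(0,2)
  grid max=5 at (3,1)
Step 3: ant0:(3,1)->W->(3,0) | ant1:(3,1)->W->(3,0) | ant2:(0,2)->W->(0,1)
  grid max=6 at (3,0)
Step 4: ant0:(3,0)->E->(3,1) | ant1:(3,0)->E->(3,1) | ant2:(0,1)->E->(0,2)
  grid max=7 at (3,1)
Step 5: ant0:(3,1)->W->(3,0) | ant1:(3,1)->W->(3,0) | ant2:(0,2)->W->(0,1)
  grid max=8 at (3,0)
Final grid:
  0 3 0 0
  0 0 0 0
  0 0 0 0
  8 6 0 0
Max pheromone 8 at (3,0)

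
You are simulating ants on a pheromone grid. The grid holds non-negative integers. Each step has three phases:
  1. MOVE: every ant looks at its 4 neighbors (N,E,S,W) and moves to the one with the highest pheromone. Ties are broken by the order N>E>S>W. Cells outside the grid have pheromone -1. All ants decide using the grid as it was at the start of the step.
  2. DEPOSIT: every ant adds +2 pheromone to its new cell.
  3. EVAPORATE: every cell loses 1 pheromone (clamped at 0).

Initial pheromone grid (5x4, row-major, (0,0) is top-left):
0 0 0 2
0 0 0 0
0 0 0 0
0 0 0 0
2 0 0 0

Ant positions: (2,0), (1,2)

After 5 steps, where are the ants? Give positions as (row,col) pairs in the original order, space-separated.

Step 1: ant0:(2,0)->N->(1,0) | ant1:(1,2)->N->(0,2)
  grid max=1 at (0,2)
Step 2: ant0:(1,0)->N->(0,0) | ant1:(0,2)->E->(0,3)
  grid max=2 at (0,3)
Step 3: ant0:(0,0)->E->(0,1) | ant1:(0,3)->S->(1,3)
  grid max=1 at (0,1)
Step 4: ant0:(0,1)->E->(0,2) | ant1:(1,3)->N->(0,3)
  grid max=2 at (0,3)
Step 5: ant0:(0,2)->E->(0,3) | ant1:(0,3)->W->(0,2)
  grid max=3 at (0,3)

(0,3) (0,2)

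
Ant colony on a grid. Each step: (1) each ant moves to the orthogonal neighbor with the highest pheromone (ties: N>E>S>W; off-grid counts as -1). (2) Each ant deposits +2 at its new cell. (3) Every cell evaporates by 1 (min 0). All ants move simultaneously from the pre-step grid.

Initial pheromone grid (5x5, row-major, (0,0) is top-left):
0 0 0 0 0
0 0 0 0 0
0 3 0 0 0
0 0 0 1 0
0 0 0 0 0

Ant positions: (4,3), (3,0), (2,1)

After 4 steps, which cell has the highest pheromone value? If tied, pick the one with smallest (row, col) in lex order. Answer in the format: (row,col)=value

Step 1: ant0:(4,3)->N->(3,3) | ant1:(3,0)->N->(2,0) | ant2:(2,1)->N->(1,1)
  grid max=2 at (2,1)
Step 2: ant0:(3,3)->N->(2,3) | ant1:(2,0)->E->(2,1) | ant2:(1,1)->S->(2,1)
  grid max=5 at (2,1)
Step 3: ant0:(2,3)->S->(3,3) | ant1:(2,1)->N->(1,1) | ant2:(2,1)->N->(1,1)
  grid max=4 at (2,1)
Step 4: ant0:(3,3)->N->(2,3) | ant1:(1,1)->S->(2,1) | ant2:(1,1)->S->(2,1)
  grid max=7 at (2,1)
Final grid:
  0 0 0 0 0
  0 2 0 0 0
  0 7 0 1 0
  0 0 0 1 0
  0 0 0 0 0
Max pheromone 7 at (2,1)

Answer: (2,1)=7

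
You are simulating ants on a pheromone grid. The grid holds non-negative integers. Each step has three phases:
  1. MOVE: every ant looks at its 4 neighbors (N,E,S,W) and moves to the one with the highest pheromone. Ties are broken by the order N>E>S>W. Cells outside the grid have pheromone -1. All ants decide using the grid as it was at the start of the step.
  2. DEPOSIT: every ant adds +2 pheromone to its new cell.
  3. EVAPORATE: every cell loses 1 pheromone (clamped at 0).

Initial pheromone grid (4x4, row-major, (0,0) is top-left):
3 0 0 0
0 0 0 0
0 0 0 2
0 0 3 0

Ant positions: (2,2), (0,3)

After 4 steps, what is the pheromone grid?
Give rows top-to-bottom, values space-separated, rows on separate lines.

After step 1: ants at (3,2),(1,3)
  2 0 0 0
  0 0 0 1
  0 0 0 1
  0 0 4 0
After step 2: ants at (2,2),(2,3)
  1 0 0 0
  0 0 0 0
  0 0 1 2
  0 0 3 0
After step 3: ants at (3,2),(2,2)
  0 0 0 0
  0 0 0 0
  0 0 2 1
  0 0 4 0
After step 4: ants at (2,2),(3,2)
  0 0 0 0
  0 0 0 0
  0 0 3 0
  0 0 5 0

0 0 0 0
0 0 0 0
0 0 3 0
0 0 5 0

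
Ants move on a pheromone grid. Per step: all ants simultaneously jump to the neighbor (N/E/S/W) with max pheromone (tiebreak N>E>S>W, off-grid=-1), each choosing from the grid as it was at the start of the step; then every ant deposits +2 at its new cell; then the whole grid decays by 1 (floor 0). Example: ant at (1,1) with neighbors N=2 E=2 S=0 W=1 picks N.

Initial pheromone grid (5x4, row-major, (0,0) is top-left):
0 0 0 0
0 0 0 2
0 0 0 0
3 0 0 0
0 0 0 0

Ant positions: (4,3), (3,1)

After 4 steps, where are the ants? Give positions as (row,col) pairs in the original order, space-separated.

Step 1: ant0:(4,3)->N->(3,3) | ant1:(3,1)->W->(3,0)
  grid max=4 at (3,0)
Step 2: ant0:(3,3)->N->(2,3) | ant1:(3,0)->N->(2,0)
  grid max=3 at (3,0)
Step 3: ant0:(2,3)->N->(1,3) | ant1:(2,0)->S->(3,0)
  grid max=4 at (3,0)
Step 4: ant0:(1,3)->N->(0,3) | ant1:(3,0)->N->(2,0)
  grid max=3 at (3,0)

(0,3) (2,0)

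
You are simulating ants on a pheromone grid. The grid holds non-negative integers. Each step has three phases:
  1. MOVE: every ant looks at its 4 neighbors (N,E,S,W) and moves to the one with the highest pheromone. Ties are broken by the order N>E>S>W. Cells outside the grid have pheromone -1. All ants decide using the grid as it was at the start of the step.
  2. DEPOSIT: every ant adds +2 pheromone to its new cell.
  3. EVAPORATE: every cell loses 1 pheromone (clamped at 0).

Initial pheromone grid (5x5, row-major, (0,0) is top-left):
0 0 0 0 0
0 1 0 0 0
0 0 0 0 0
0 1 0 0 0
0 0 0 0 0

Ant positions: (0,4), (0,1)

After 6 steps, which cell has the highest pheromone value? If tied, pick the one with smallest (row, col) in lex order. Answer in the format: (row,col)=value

Step 1: ant0:(0,4)->S->(1,4) | ant1:(0,1)->S->(1,1)
  grid max=2 at (1,1)
Step 2: ant0:(1,4)->N->(0,4) | ant1:(1,1)->N->(0,1)
  grid max=1 at (0,1)
Step 3: ant0:(0,4)->S->(1,4) | ant1:(0,1)->S->(1,1)
  grid max=2 at (1,1)
Step 4: ant0:(1,4)->N->(0,4) | ant1:(1,1)->N->(0,1)
  grid max=1 at (0,1)
Step 5: ant0:(0,4)->S->(1,4) | ant1:(0,1)->S->(1,1)
  grid max=2 at (1,1)
Step 6: ant0:(1,4)->N->(0,4) | ant1:(1,1)->N->(0,1)
  grid max=1 at (0,1)
Final grid:
  0 1 0 0 1
  0 1 0 0 0
  0 0 0 0 0
  0 0 0 0 0
  0 0 0 0 0
Max pheromone 1 at (0,1)

Answer: (0,1)=1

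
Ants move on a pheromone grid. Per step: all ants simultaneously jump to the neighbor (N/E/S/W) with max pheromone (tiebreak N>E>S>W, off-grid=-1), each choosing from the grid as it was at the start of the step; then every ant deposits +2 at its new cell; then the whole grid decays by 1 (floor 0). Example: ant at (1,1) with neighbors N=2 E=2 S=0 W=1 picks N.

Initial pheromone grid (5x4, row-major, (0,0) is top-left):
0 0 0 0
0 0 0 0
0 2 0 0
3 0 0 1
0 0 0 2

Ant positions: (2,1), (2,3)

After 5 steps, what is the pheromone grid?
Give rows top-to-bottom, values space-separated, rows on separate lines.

After step 1: ants at (1,1),(3,3)
  0 0 0 0
  0 1 0 0
  0 1 0 0
  2 0 0 2
  0 0 0 1
After step 2: ants at (2,1),(4,3)
  0 0 0 0
  0 0 0 0
  0 2 0 0
  1 0 0 1
  0 0 0 2
After step 3: ants at (1,1),(3,3)
  0 0 0 0
  0 1 0 0
  0 1 0 0
  0 0 0 2
  0 0 0 1
After step 4: ants at (2,1),(4,3)
  0 0 0 0
  0 0 0 0
  0 2 0 0
  0 0 0 1
  0 0 0 2
After step 5: ants at (1,1),(3,3)
  0 0 0 0
  0 1 0 0
  0 1 0 0
  0 0 0 2
  0 0 0 1

0 0 0 0
0 1 0 0
0 1 0 0
0 0 0 2
0 0 0 1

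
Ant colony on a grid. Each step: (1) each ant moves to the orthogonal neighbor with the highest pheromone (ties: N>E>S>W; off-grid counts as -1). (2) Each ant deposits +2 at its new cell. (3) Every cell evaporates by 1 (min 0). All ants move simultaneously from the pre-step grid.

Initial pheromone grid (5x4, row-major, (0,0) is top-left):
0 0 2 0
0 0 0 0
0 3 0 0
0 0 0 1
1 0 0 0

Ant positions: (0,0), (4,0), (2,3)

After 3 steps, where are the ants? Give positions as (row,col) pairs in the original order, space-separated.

Step 1: ant0:(0,0)->E->(0,1) | ant1:(4,0)->N->(3,0) | ant2:(2,3)->S->(3,3)
  grid max=2 at (2,1)
Step 2: ant0:(0,1)->E->(0,2) | ant1:(3,0)->N->(2,0) | ant2:(3,3)->N->(2,3)
  grid max=2 at (0,2)
Step 3: ant0:(0,2)->E->(0,3) | ant1:(2,0)->E->(2,1) | ant2:(2,3)->S->(3,3)
  grid max=2 at (2,1)

(0,3) (2,1) (3,3)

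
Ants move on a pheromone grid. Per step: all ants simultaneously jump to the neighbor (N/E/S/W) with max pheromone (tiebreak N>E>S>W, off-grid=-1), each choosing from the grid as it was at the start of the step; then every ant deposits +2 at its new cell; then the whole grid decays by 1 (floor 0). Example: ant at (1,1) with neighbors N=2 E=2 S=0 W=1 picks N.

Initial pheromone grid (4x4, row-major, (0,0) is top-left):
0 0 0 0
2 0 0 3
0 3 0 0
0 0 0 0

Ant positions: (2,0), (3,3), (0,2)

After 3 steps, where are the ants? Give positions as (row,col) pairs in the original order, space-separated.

Step 1: ant0:(2,0)->E->(2,1) | ant1:(3,3)->N->(2,3) | ant2:(0,2)->E->(0,3)
  grid max=4 at (2,1)
Step 2: ant0:(2,1)->N->(1,1) | ant1:(2,3)->N->(1,3) | ant2:(0,3)->S->(1,3)
  grid max=5 at (1,3)
Step 3: ant0:(1,1)->S->(2,1) | ant1:(1,3)->N->(0,3) | ant2:(1,3)->N->(0,3)
  grid max=4 at (1,3)

(2,1) (0,3) (0,3)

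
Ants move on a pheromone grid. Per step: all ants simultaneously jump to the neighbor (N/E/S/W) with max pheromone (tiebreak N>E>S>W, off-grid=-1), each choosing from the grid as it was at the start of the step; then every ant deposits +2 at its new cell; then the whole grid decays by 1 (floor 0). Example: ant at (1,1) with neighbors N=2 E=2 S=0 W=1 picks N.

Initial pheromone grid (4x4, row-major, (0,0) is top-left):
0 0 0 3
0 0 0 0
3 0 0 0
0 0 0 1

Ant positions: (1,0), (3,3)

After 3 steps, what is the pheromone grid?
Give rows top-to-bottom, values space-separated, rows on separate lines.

After step 1: ants at (2,0),(2,3)
  0 0 0 2
  0 0 0 0
  4 0 0 1
  0 0 0 0
After step 2: ants at (1,0),(1,3)
  0 0 0 1
  1 0 0 1
  3 0 0 0
  0 0 0 0
After step 3: ants at (2,0),(0,3)
  0 0 0 2
  0 0 0 0
  4 0 0 0
  0 0 0 0

0 0 0 2
0 0 0 0
4 0 0 0
0 0 0 0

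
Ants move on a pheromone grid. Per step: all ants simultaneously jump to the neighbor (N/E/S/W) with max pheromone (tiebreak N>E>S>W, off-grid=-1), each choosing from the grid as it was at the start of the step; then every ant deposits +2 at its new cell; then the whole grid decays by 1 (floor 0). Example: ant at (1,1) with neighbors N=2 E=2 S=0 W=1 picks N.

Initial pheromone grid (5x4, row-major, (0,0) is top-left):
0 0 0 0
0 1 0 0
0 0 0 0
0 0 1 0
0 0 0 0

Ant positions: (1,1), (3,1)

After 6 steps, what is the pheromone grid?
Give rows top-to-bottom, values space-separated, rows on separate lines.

After step 1: ants at (0,1),(3,2)
  0 1 0 0
  0 0 0 0
  0 0 0 0
  0 0 2 0
  0 0 0 0
After step 2: ants at (0,2),(2,2)
  0 0 1 0
  0 0 0 0
  0 0 1 0
  0 0 1 0
  0 0 0 0
After step 3: ants at (0,3),(3,2)
  0 0 0 1
  0 0 0 0
  0 0 0 0
  0 0 2 0
  0 0 0 0
After step 4: ants at (1,3),(2,2)
  0 0 0 0
  0 0 0 1
  0 0 1 0
  0 0 1 0
  0 0 0 0
After step 5: ants at (0,3),(3,2)
  0 0 0 1
  0 0 0 0
  0 0 0 0
  0 0 2 0
  0 0 0 0
After step 6: ants at (1,3),(2,2)
  0 0 0 0
  0 0 0 1
  0 0 1 0
  0 0 1 0
  0 0 0 0

0 0 0 0
0 0 0 1
0 0 1 0
0 0 1 0
0 0 0 0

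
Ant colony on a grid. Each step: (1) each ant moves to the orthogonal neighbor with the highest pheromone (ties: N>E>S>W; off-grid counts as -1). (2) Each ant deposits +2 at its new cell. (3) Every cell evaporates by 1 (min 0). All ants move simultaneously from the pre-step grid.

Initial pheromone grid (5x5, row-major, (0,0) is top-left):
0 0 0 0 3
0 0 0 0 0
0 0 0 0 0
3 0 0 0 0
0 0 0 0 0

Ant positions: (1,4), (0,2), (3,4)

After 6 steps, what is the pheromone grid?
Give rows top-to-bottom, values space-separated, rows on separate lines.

After step 1: ants at (0,4),(0,3),(2,4)
  0 0 0 1 4
  0 0 0 0 0
  0 0 0 0 1
  2 0 0 0 0
  0 0 0 0 0
After step 2: ants at (0,3),(0,4),(1,4)
  0 0 0 2 5
  0 0 0 0 1
  0 0 0 0 0
  1 0 0 0 0
  0 0 0 0 0
After step 3: ants at (0,4),(0,3),(0,4)
  0 0 0 3 8
  0 0 0 0 0
  0 0 0 0 0
  0 0 0 0 0
  0 0 0 0 0
After step 4: ants at (0,3),(0,4),(0,3)
  0 0 0 6 9
  0 0 0 0 0
  0 0 0 0 0
  0 0 0 0 0
  0 0 0 0 0
After step 5: ants at (0,4),(0,3),(0,4)
  0 0 0 7 12
  0 0 0 0 0
  0 0 0 0 0
  0 0 0 0 0
  0 0 0 0 0
After step 6: ants at (0,3),(0,4),(0,3)
  0 0 0 10 13
  0 0 0 0 0
  0 0 0 0 0
  0 0 0 0 0
  0 0 0 0 0

0 0 0 10 13
0 0 0 0 0
0 0 0 0 0
0 0 0 0 0
0 0 0 0 0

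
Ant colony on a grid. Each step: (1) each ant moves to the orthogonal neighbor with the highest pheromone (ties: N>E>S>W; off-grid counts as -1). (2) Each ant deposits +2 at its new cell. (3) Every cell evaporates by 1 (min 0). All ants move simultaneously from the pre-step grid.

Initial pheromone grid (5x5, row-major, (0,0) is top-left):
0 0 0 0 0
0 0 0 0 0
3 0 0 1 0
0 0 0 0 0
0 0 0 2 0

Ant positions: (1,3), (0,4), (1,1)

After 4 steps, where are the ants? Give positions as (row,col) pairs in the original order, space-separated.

Step 1: ant0:(1,3)->S->(2,3) | ant1:(0,4)->S->(1,4) | ant2:(1,1)->N->(0,1)
  grid max=2 at (2,0)
Step 2: ant0:(2,3)->N->(1,3) | ant1:(1,4)->N->(0,4) | ant2:(0,1)->E->(0,2)
  grid max=1 at (0,2)
Step 3: ant0:(1,3)->S->(2,3) | ant1:(0,4)->S->(1,4) | ant2:(0,2)->E->(0,3)
  grid max=2 at (2,3)
Step 4: ant0:(2,3)->N->(1,3) | ant1:(1,4)->N->(0,4) | ant2:(0,3)->E->(0,4)
  grid max=3 at (0,4)

(1,3) (0,4) (0,4)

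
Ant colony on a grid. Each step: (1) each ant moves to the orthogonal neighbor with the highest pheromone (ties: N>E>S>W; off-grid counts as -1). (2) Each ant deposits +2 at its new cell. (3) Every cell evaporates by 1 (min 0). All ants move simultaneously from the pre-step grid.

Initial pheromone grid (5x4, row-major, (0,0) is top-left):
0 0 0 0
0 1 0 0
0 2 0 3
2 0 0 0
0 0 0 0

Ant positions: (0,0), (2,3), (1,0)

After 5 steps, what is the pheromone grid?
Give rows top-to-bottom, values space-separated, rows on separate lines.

After step 1: ants at (0,1),(1,3),(1,1)
  0 1 0 0
  0 2 0 1
  0 1 0 2
  1 0 0 0
  0 0 0 0
After step 2: ants at (1,1),(2,3),(0,1)
  0 2 0 0
  0 3 0 0
  0 0 0 3
  0 0 0 0
  0 0 0 0
After step 3: ants at (0,1),(1,3),(1,1)
  0 3 0 0
  0 4 0 1
  0 0 0 2
  0 0 0 0
  0 0 0 0
After step 4: ants at (1,1),(2,3),(0,1)
  0 4 0 0
  0 5 0 0
  0 0 0 3
  0 0 0 0
  0 0 0 0
After step 5: ants at (0,1),(1,3),(1,1)
  0 5 0 0
  0 6 0 1
  0 0 0 2
  0 0 0 0
  0 0 0 0

0 5 0 0
0 6 0 1
0 0 0 2
0 0 0 0
0 0 0 0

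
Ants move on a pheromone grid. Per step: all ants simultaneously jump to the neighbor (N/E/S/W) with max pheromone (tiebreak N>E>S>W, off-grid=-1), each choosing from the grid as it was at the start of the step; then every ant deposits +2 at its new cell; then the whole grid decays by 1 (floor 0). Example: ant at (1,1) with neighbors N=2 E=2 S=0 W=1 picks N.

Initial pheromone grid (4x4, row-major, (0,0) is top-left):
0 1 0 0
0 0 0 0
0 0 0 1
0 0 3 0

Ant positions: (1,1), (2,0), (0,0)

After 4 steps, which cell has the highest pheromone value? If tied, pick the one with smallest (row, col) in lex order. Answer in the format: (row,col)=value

Step 1: ant0:(1,1)->N->(0,1) | ant1:(2,0)->N->(1,0) | ant2:(0,0)->E->(0,1)
  grid max=4 at (0,1)
Step 2: ant0:(0,1)->E->(0,2) | ant1:(1,0)->N->(0,0) | ant2:(0,1)->E->(0,2)
  grid max=3 at (0,1)
Step 3: ant0:(0,2)->W->(0,1) | ant1:(0,0)->E->(0,1) | ant2:(0,2)->W->(0,1)
  grid max=8 at (0,1)
Step 4: ant0:(0,1)->E->(0,2) | ant1:(0,1)->E->(0,2) | ant2:(0,1)->E->(0,2)
  grid max=7 at (0,1)
Final grid:
  0 7 7 0
  0 0 0 0
  0 0 0 0
  0 0 0 0
Max pheromone 7 at (0,1)

Answer: (0,1)=7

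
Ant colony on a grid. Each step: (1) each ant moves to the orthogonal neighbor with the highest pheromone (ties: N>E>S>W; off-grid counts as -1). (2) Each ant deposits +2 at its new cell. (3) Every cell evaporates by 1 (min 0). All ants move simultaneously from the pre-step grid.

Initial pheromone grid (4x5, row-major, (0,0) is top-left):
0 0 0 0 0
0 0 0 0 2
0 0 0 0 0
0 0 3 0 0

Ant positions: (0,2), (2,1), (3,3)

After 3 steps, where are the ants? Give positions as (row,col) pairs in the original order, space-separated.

Step 1: ant0:(0,2)->E->(0,3) | ant1:(2,1)->N->(1,1) | ant2:(3,3)->W->(3,2)
  grid max=4 at (3,2)
Step 2: ant0:(0,3)->E->(0,4) | ant1:(1,1)->N->(0,1) | ant2:(3,2)->N->(2,2)
  grid max=3 at (3,2)
Step 3: ant0:(0,4)->S->(1,4) | ant1:(0,1)->E->(0,2) | ant2:(2,2)->S->(3,2)
  grid max=4 at (3,2)

(1,4) (0,2) (3,2)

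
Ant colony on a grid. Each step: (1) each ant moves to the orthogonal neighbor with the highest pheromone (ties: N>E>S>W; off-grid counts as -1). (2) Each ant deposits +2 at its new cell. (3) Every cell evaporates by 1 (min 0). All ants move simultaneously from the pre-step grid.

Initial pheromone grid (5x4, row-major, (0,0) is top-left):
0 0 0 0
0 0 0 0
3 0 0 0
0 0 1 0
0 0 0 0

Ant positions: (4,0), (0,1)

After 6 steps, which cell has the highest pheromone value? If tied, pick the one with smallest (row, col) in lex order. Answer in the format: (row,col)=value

Step 1: ant0:(4,0)->N->(3,0) | ant1:(0,1)->E->(0,2)
  grid max=2 at (2,0)
Step 2: ant0:(3,0)->N->(2,0) | ant1:(0,2)->E->(0,3)
  grid max=3 at (2,0)
Step 3: ant0:(2,0)->N->(1,0) | ant1:(0,3)->S->(1,3)
  grid max=2 at (2,0)
Step 4: ant0:(1,0)->S->(2,0) | ant1:(1,3)->N->(0,3)
  grid max=3 at (2,0)
Step 5: ant0:(2,0)->N->(1,0) | ant1:(0,3)->S->(1,3)
  grid max=2 at (2,0)
Step 6: ant0:(1,0)->S->(2,0) | ant1:(1,3)->N->(0,3)
  grid max=3 at (2,0)
Final grid:
  0 0 0 1
  0 0 0 0
  3 0 0 0
  0 0 0 0
  0 0 0 0
Max pheromone 3 at (2,0)

Answer: (2,0)=3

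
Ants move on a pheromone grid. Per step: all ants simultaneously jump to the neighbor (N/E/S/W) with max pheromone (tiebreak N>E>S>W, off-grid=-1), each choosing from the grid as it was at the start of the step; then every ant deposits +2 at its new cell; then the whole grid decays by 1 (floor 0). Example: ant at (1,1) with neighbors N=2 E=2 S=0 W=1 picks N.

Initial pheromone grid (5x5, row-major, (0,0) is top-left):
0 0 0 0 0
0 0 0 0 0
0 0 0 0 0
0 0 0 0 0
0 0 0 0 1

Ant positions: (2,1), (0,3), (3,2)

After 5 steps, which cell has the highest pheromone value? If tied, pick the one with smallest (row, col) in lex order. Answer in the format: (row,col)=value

Step 1: ant0:(2,1)->N->(1,1) | ant1:(0,3)->E->(0,4) | ant2:(3,2)->N->(2,2)
  grid max=1 at (0,4)
Step 2: ant0:(1,1)->N->(0,1) | ant1:(0,4)->S->(1,4) | ant2:(2,2)->N->(1,2)
  grid max=1 at (0,1)
Step 3: ant0:(0,1)->E->(0,2) | ant1:(1,4)->N->(0,4) | ant2:(1,2)->N->(0,2)
  grid max=3 at (0,2)
Step 4: ant0:(0,2)->E->(0,3) | ant1:(0,4)->S->(1,4) | ant2:(0,2)->E->(0,3)
  grid max=3 at (0,3)
Step 5: ant0:(0,3)->W->(0,2) | ant1:(1,4)->N->(0,4) | ant2:(0,3)->W->(0,2)
  grid max=5 at (0,2)
Final grid:
  0 0 5 2 1
  0 0 0 0 0
  0 0 0 0 0
  0 0 0 0 0
  0 0 0 0 0
Max pheromone 5 at (0,2)

Answer: (0,2)=5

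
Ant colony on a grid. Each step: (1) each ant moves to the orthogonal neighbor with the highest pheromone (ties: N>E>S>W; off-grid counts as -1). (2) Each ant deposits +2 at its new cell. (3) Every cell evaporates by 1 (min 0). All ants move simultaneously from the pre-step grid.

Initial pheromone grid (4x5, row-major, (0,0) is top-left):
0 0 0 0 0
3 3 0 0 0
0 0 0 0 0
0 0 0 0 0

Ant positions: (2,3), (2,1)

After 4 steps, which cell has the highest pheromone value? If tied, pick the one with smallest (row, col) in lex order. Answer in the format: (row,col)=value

Step 1: ant0:(2,3)->N->(1,3) | ant1:(2,1)->N->(1,1)
  grid max=4 at (1,1)
Step 2: ant0:(1,3)->N->(0,3) | ant1:(1,1)->W->(1,0)
  grid max=3 at (1,0)
Step 3: ant0:(0,3)->E->(0,4) | ant1:(1,0)->E->(1,1)
  grid max=4 at (1,1)
Step 4: ant0:(0,4)->S->(1,4) | ant1:(1,1)->W->(1,0)
  grid max=3 at (1,0)
Final grid:
  0 0 0 0 0
  3 3 0 0 1
  0 0 0 0 0
  0 0 0 0 0
Max pheromone 3 at (1,0)

Answer: (1,0)=3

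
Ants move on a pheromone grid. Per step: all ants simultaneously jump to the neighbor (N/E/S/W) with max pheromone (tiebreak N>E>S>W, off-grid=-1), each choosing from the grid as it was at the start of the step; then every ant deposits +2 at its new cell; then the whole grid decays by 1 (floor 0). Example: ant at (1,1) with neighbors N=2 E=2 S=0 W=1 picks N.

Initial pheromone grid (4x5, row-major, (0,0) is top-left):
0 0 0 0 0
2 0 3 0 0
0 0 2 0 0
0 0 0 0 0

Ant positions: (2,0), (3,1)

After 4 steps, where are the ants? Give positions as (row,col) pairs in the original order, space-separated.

Step 1: ant0:(2,0)->N->(1,0) | ant1:(3,1)->N->(2,1)
  grid max=3 at (1,0)
Step 2: ant0:(1,0)->N->(0,0) | ant1:(2,1)->E->(2,2)
  grid max=2 at (1,0)
Step 3: ant0:(0,0)->S->(1,0) | ant1:(2,2)->N->(1,2)
  grid max=3 at (1,0)
Step 4: ant0:(1,0)->N->(0,0) | ant1:(1,2)->S->(2,2)
  grid max=2 at (1,0)

(0,0) (2,2)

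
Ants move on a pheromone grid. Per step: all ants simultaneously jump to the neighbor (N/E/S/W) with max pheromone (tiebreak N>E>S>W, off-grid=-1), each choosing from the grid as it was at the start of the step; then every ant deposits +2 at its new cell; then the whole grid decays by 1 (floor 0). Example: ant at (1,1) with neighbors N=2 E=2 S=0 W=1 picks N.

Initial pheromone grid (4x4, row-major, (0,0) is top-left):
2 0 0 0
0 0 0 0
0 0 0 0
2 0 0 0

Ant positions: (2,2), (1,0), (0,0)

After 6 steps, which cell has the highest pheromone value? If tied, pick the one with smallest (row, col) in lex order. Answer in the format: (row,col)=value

Step 1: ant0:(2,2)->N->(1,2) | ant1:(1,0)->N->(0,0) | ant2:(0,0)->E->(0,1)
  grid max=3 at (0,0)
Step 2: ant0:(1,2)->N->(0,2) | ant1:(0,0)->E->(0,1) | ant2:(0,1)->W->(0,0)
  grid max=4 at (0,0)
Step 3: ant0:(0,2)->W->(0,1) | ant1:(0,1)->W->(0,0) | ant2:(0,0)->E->(0,1)
  grid max=5 at (0,0)
Step 4: ant0:(0,1)->W->(0,0) | ant1:(0,0)->E->(0,1) | ant2:(0,1)->W->(0,0)
  grid max=8 at (0,0)
Step 5: ant0:(0,0)->E->(0,1) | ant1:(0,1)->W->(0,0) | ant2:(0,0)->E->(0,1)
  grid max=9 at (0,0)
Step 6: ant0:(0,1)->W->(0,0) | ant1:(0,0)->E->(0,1) | ant2:(0,1)->W->(0,0)
  grid max=12 at (0,0)
Final grid:
  12 10 0 0
  0 0 0 0
  0 0 0 0
  0 0 0 0
Max pheromone 12 at (0,0)

Answer: (0,0)=12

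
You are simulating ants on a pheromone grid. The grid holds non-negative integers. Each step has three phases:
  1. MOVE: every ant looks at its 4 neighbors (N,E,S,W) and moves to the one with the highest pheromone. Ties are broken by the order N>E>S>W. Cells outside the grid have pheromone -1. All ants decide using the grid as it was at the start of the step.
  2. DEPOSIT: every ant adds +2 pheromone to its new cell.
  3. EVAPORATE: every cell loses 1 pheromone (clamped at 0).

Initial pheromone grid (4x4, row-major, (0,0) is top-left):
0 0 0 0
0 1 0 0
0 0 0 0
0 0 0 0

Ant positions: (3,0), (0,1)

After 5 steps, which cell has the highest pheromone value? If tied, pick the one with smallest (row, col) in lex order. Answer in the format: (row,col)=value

Answer: (1,1)=6

Derivation:
Step 1: ant0:(3,0)->N->(2,0) | ant1:(0,1)->S->(1,1)
  grid max=2 at (1,1)
Step 2: ant0:(2,0)->N->(1,0) | ant1:(1,1)->N->(0,1)
  grid max=1 at (0,1)
Step 3: ant0:(1,0)->E->(1,1) | ant1:(0,1)->S->(1,1)
  grid max=4 at (1,1)
Step 4: ant0:(1,1)->N->(0,1) | ant1:(1,1)->N->(0,1)
  grid max=3 at (0,1)
Step 5: ant0:(0,1)->S->(1,1) | ant1:(0,1)->S->(1,1)
  grid max=6 at (1,1)
Final grid:
  0 2 0 0
  0 6 0 0
  0 0 0 0
  0 0 0 0
Max pheromone 6 at (1,1)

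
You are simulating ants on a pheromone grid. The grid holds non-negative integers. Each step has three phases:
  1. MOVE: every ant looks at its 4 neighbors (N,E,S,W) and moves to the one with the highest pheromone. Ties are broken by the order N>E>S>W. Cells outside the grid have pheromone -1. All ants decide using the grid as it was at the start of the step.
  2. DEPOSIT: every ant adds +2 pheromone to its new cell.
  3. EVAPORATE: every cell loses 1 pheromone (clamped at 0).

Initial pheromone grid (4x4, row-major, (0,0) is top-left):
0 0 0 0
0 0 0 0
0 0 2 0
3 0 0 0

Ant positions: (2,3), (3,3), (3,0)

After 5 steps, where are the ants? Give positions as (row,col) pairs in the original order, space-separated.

Step 1: ant0:(2,3)->W->(2,2) | ant1:(3,3)->N->(2,3) | ant2:(3,0)->N->(2,0)
  grid max=3 at (2,2)
Step 2: ant0:(2,2)->E->(2,3) | ant1:(2,3)->W->(2,2) | ant2:(2,0)->S->(3,0)
  grid max=4 at (2,2)
Step 3: ant0:(2,3)->W->(2,2) | ant1:(2,2)->E->(2,3) | ant2:(3,0)->N->(2,0)
  grid max=5 at (2,2)
Step 4: ant0:(2,2)->E->(2,3) | ant1:(2,3)->W->(2,2) | ant2:(2,0)->S->(3,0)
  grid max=6 at (2,2)
Step 5: ant0:(2,3)->W->(2,2) | ant1:(2,2)->E->(2,3) | ant2:(3,0)->N->(2,0)
  grid max=7 at (2,2)

(2,2) (2,3) (2,0)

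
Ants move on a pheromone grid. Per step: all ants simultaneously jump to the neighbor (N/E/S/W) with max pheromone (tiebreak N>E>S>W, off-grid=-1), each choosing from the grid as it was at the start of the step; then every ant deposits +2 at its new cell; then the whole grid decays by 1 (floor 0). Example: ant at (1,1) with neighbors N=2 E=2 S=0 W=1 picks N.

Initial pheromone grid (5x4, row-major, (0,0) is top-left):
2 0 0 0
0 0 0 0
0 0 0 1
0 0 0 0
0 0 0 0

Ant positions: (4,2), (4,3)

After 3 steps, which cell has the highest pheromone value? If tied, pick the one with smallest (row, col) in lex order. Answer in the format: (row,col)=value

Step 1: ant0:(4,2)->N->(3,2) | ant1:(4,3)->N->(3,3)
  grid max=1 at (0,0)
Step 2: ant0:(3,2)->E->(3,3) | ant1:(3,3)->W->(3,2)
  grid max=2 at (3,2)
Step 3: ant0:(3,3)->W->(3,2) | ant1:(3,2)->E->(3,3)
  grid max=3 at (3,2)
Final grid:
  0 0 0 0
  0 0 0 0
  0 0 0 0
  0 0 3 3
  0 0 0 0
Max pheromone 3 at (3,2)

Answer: (3,2)=3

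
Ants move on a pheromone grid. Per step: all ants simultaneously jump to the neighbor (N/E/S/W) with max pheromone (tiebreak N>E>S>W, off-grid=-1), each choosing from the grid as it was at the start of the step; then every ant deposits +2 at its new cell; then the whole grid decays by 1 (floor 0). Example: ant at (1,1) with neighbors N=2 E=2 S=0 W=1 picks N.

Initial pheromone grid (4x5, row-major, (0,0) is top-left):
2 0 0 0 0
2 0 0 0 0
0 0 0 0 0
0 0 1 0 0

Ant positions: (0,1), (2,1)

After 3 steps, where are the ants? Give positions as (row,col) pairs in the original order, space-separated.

Step 1: ant0:(0,1)->W->(0,0) | ant1:(2,1)->N->(1,1)
  grid max=3 at (0,0)
Step 2: ant0:(0,0)->S->(1,0) | ant1:(1,1)->W->(1,0)
  grid max=4 at (1,0)
Step 3: ant0:(1,0)->N->(0,0) | ant1:(1,0)->N->(0,0)
  grid max=5 at (0,0)

(0,0) (0,0)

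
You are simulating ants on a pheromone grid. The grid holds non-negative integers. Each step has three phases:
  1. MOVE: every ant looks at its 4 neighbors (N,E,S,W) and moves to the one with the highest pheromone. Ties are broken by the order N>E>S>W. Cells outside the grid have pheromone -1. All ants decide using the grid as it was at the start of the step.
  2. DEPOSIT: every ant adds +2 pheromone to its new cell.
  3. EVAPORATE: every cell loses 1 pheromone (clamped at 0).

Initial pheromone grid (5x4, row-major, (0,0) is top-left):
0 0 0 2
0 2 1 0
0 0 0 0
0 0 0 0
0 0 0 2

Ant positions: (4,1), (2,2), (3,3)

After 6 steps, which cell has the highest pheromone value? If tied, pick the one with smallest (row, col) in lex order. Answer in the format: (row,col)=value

Answer: (1,1)=6

Derivation:
Step 1: ant0:(4,1)->N->(3,1) | ant1:(2,2)->N->(1,2) | ant2:(3,3)->S->(4,3)
  grid max=3 at (4,3)
Step 2: ant0:(3,1)->N->(2,1) | ant1:(1,2)->W->(1,1) | ant2:(4,3)->N->(3,3)
  grid max=2 at (1,1)
Step 3: ant0:(2,1)->N->(1,1) | ant1:(1,1)->E->(1,2) | ant2:(3,3)->S->(4,3)
  grid max=3 at (1,1)
Step 4: ant0:(1,1)->E->(1,2) | ant1:(1,2)->W->(1,1) | ant2:(4,3)->N->(3,3)
  grid max=4 at (1,1)
Step 5: ant0:(1,2)->W->(1,1) | ant1:(1,1)->E->(1,2) | ant2:(3,3)->S->(4,3)
  grid max=5 at (1,1)
Step 6: ant0:(1,1)->E->(1,2) | ant1:(1,2)->W->(1,1) | ant2:(4,3)->N->(3,3)
  grid max=6 at (1,1)
Final grid:
  0 0 0 0
  0 6 5 0
  0 0 0 0
  0 0 0 1
  0 0 0 2
Max pheromone 6 at (1,1)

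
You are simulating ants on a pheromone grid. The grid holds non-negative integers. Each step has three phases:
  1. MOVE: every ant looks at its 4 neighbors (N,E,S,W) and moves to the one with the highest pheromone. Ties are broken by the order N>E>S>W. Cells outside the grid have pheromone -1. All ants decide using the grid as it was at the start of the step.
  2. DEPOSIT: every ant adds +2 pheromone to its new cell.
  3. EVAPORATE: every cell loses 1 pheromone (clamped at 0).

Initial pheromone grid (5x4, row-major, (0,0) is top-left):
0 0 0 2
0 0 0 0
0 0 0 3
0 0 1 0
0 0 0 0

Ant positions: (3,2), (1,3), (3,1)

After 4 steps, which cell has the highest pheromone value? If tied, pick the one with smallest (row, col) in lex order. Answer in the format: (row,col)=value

Step 1: ant0:(3,2)->N->(2,2) | ant1:(1,3)->S->(2,3) | ant2:(3,1)->E->(3,2)
  grid max=4 at (2,3)
Step 2: ant0:(2,2)->E->(2,3) | ant1:(2,3)->W->(2,2) | ant2:(3,2)->N->(2,2)
  grid max=5 at (2,3)
Step 3: ant0:(2,3)->W->(2,2) | ant1:(2,2)->E->(2,3) | ant2:(2,2)->E->(2,3)
  grid max=8 at (2,3)
Step 4: ant0:(2,2)->E->(2,3) | ant1:(2,3)->W->(2,2) | ant2:(2,3)->W->(2,2)
  grid max=9 at (2,3)
Final grid:
  0 0 0 0
  0 0 0 0
  0 0 8 9
  0 0 0 0
  0 0 0 0
Max pheromone 9 at (2,3)

Answer: (2,3)=9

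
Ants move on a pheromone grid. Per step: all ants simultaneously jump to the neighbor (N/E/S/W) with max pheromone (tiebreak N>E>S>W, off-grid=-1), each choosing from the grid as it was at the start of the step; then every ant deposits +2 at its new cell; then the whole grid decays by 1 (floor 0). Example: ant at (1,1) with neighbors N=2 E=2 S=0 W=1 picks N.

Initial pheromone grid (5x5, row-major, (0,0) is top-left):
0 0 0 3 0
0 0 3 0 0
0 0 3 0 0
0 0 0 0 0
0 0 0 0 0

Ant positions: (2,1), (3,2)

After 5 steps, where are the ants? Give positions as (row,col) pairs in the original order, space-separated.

Step 1: ant0:(2,1)->E->(2,2) | ant1:(3,2)->N->(2,2)
  grid max=6 at (2,2)
Step 2: ant0:(2,2)->N->(1,2) | ant1:(2,2)->N->(1,2)
  grid max=5 at (1,2)
Step 3: ant0:(1,2)->S->(2,2) | ant1:(1,2)->S->(2,2)
  grid max=8 at (2,2)
Step 4: ant0:(2,2)->N->(1,2) | ant1:(2,2)->N->(1,2)
  grid max=7 at (1,2)
Step 5: ant0:(1,2)->S->(2,2) | ant1:(1,2)->S->(2,2)
  grid max=10 at (2,2)

(2,2) (2,2)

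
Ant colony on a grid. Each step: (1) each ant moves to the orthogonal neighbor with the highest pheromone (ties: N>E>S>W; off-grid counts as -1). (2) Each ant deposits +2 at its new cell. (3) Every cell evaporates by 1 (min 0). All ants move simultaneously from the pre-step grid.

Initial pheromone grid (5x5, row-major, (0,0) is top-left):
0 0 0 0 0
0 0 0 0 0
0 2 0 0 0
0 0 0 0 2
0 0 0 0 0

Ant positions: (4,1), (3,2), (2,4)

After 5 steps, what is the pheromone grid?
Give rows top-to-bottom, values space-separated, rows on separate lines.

After step 1: ants at (3,1),(2,2),(3,4)
  0 0 0 0 0
  0 0 0 0 0
  0 1 1 0 0
  0 1 0 0 3
  0 0 0 0 0
After step 2: ants at (2,1),(2,1),(2,4)
  0 0 0 0 0
  0 0 0 0 0
  0 4 0 0 1
  0 0 0 0 2
  0 0 0 0 0
After step 3: ants at (1,1),(1,1),(3,4)
  0 0 0 0 0
  0 3 0 0 0
  0 3 0 0 0
  0 0 0 0 3
  0 0 0 0 0
After step 4: ants at (2,1),(2,1),(2,4)
  0 0 0 0 0
  0 2 0 0 0
  0 6 0 0 1
  0 0 0 0 2
  0 0 0 0 0
After step 5: ants at (1,1),(1,1),(3,4)
  0 0 0 0 0
  0 5 0 0 0
  0 5 0 0 0
  0 0 0 0 3
  0 0 0 0 0

0 0 0 0 0
0 5 0 0 0
0 5 0 0 0
0 0 0 0 3
0 0 0 0 0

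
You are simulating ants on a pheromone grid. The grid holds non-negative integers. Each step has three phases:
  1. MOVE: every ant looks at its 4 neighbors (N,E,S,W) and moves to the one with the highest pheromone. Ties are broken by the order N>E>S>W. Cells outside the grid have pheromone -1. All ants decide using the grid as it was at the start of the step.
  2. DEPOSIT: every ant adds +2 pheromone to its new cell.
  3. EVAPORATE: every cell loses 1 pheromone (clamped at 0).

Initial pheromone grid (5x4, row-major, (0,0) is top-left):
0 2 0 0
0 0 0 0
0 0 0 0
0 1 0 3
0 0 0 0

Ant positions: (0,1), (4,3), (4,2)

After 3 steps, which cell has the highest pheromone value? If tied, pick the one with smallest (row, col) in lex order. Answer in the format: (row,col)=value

Step 1: ant0:(0,1)->E->(0,2) | ant1:(4,3)->N->(3,3) | ant2:(4,2)->N->(3,2)
  grid max=4 at (3,3)
Step 2: ant0:(0,2)->W->(0,1) | ant1:(3,3)->W->(3,2) | ant2:(3,2)->E->(3,3)
  grid max=5 at (3,3)
Step 3: ant0:(0,1)->E->(0,2) | ant1:(3,2)->E->(3,3) | ant2:(3,3)->W->(3,2)
  grid max=6 at (3,3)
Final grid:
  0 1 1 0
  0 0 0 0
  0 0 0 0
  0 0 3 6
  0 0 0 0
Max pheromone 6 at (3,3)

Answer: (3,3)=6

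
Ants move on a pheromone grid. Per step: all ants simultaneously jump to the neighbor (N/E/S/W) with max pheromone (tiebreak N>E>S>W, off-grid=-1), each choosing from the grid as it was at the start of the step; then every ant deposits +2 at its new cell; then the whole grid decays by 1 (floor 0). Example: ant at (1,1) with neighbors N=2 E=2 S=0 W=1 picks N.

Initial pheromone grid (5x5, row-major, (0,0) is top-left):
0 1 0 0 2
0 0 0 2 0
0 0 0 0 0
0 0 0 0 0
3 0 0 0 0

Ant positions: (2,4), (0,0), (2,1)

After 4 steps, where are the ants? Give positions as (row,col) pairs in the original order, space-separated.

Step 1: ant0:(2,4)->N->(1,4) | ant1:(0,0)->E->(0,1) | ant2:(2,1)->N->(1,1)
  grid max=2 at (0,1)
Step 2: ant0:(1,4)->N->(0,4) | ant1:(0,1)->S->(1,1) | ant2:(1,1)->N->(0,1)
  grid max=3 at (0,1)
Step 3: ant0:(0,4)->S->(1,4) | ant1:(1,1)->N->(0,1) | ant2:(0,1)->S->(1,1)
  grid max=4 at (0,1)
Step 4: ant0:(1,4)->N->(0,4) | ant1:(0,1)->S->(1,1) | ant2:(1,1)->N->(0,1)
  grid max=5 at (0,1)

(0,4) (1,1) (0,1)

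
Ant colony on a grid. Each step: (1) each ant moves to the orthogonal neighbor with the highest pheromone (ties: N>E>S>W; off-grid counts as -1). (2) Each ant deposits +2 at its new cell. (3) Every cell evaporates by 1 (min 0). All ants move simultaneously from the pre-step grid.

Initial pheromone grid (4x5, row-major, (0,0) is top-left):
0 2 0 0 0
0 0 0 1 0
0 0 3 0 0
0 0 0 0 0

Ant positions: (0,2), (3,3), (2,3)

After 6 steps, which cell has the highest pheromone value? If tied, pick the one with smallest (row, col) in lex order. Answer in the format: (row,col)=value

Step 1: ant0:(0,2)->W->(0,1) | ant1:(3,3)->N->(2,3) | ant2:(2,3)->W->(2,2)
  grid max=4 at (2,2)
Step 2: ant0:(0,1)->E->(0,2) | ant1:(2,3)->W->(2,2) | ant2:(2,2)->E->(2,3)
  grid max=5 at (2,2)
Step 3: ant0:(0,2)->W->(0,1) | ant1:(2,2)->E->(2,3) | ant2:(2,3)->W->(2,2)
  grid max=6 at (2,2)
Step 4: ant0:(0,1)->E->(0,2) | ant1:(2,3)->W->(2,2) | ant2:(2,2)->E->(2,3)
  grid max=7 at (2,2)
Step 5: ant0:(0,2)->W->(0,1) | ant1:(2,2)->E->(2,3) | ant2:(2,3)->W->(2,2)
  grid max=8 at (2,2)
Step 6: ant0:(0,1)->E->(0,2) | ant1:(2,3)->W->(2,2) | ant2:(2,2)->E->(2,3)
  grid max=9 at (2,2)
Final grid:
  0 2 1 0 0
  0 0 0 0 0
  0 0 9 6 0
  0 0 0 0 0
Max pheromone 9 at (2,2)

Answer: (2,2)=9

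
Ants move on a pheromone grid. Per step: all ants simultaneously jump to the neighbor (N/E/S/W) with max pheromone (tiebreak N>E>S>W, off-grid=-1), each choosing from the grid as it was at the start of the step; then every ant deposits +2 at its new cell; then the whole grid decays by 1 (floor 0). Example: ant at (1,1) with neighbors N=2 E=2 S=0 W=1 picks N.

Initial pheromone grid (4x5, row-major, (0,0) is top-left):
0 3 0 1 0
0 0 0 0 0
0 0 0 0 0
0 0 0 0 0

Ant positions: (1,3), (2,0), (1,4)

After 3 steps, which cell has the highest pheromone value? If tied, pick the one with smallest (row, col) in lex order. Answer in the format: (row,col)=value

Step 1: ant0:(1,3)->N->(0,3) | ant1:(2,0)->N->(1,0) | ant2:(1,4)->N->(0,4)
  grid max=2 at (0,1)
Step 2: ant0:(0,3)->E->(0,4) | ant1:(1,0)->N->(0,0) | ant2:(0,4)->W->(0,3)
  grid max=3 at (0,3)
Step 3: ant0:(0,4)->W->(0,3) | ant1:(0,0)->E->(0,1) | ant2:(0,3)->E->(0,4)
  grid max=4 at (0,3)
Final grid:
  0 2 0 4 3
  0 0 0 0 0
  0 0 0 0 0
  0 0 0 0 0
Max pheromone 4 at (0,3)

Answer: (0,3)=4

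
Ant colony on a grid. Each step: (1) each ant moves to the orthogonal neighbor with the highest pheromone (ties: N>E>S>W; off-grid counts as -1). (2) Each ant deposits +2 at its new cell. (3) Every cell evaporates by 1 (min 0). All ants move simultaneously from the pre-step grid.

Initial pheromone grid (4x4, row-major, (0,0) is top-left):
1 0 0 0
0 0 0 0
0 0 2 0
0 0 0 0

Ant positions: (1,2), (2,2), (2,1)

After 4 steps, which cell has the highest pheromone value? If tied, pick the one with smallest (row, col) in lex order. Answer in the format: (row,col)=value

Step 1: ant0:(1,2)->S->(2,2) | ant1:(2,2)->N->(1,2) | ant2:(2,1)->E->(2,2)
  grid max=5 at (2,2)
Step 2: ant0:(2,2)->N->(1,2) | ant1:(1,2)->S->(2,2) | ant2:(2,2)->N->(1,2)
  grid max=6 at (2,2)
Step 3: ant0:(1,2)->S->(2,2) | ant1:(2,2)->N->(1,2) | ant2:(1,2)->S->(2,2)
  grid max=9 at (2,2)
Step 4: ant0:(2,2)->N->(1,2) | ant1:(1,2)->S->(2,2) | ant2:(2,2)->N->(1,2)
  grid max=10 at (2,2)
Final grid:
  0 0 0 0
  0 0 8 0
  0 0 10 0
  0 0 0 0
Max pheromone 10 at (2,2)

Answer: (2,2)=10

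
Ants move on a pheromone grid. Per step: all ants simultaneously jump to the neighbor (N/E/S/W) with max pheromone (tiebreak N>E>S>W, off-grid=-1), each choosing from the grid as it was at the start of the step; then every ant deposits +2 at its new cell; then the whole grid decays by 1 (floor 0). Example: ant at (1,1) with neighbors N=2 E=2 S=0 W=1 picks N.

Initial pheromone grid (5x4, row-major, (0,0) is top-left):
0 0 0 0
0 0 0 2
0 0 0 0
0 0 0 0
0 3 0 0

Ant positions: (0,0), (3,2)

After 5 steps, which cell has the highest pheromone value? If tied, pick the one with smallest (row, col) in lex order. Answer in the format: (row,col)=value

Answer: (0,2)=4

Derivation:
Step 1: ant0:(0,0)->E->(0,1) | ant1:(3,2)->N->(2,2)
  grid max=2 at (4,1)
Step 2: ant0:(0,1)->E->(0,2) | ant1:(2,2)->N->(1,2)
  grid max=1 at (0,2)
Step 3: ant0:(0,2)->S->(1,2) | ant1:(1,2)->N->(0,2)
  grid max=2 at (0,2)
Step 4: ant0:(1,2)->N->(0,2) | ant1:(0,2)->S->(1,2)
  grid max=3 at (0,2)
Step 5: ant0:(0,2)->S->(1,2) | ant1:(1,2)->N->(0,2)
  grid max=4 at (0,2)
Final grid:
  0 0 4 0
  0 0 4 0
  0 0 0 0
  0 0 0 0
  0 0 0 0
Max pheromone 4 at (0,2)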